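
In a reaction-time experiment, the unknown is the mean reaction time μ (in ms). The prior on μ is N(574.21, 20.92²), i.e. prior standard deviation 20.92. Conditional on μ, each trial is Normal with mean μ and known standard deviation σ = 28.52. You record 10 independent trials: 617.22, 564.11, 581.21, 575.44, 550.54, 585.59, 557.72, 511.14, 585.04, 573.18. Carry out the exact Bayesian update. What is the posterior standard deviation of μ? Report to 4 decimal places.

8.2820

For Normal data with known variance σ², a Normal(μ₀, σ₀²) prior on μ is conjugate. Posterior precision = 1/σ₀² + n/σ²; posterior mean is the precision-weighted average of μ₀ and x̄.
σ₀² = 20.92² = 437.6464, σ² = 28.52² = 813.3904; σ² + n·σ₀² = 813.3904 + 10·437.6464 = 5189.8544.
Posterior precision = 1/σ₀² + n/σ² = 1/437.6464 + 10/813.3904 = (σ² + n·σ₀²)/(σ₀²σ²) = 5189.8544/(437.6464·813.3904); posterior variance σₙ² = σ₀²σ²/(σ² + n·σ₀²) = 437.6464·813.3904/5189.8544 = 68.591015.
Posterior SD = √σₙ² = √(437.6464·813.3904/5189.8544) = 8.2820.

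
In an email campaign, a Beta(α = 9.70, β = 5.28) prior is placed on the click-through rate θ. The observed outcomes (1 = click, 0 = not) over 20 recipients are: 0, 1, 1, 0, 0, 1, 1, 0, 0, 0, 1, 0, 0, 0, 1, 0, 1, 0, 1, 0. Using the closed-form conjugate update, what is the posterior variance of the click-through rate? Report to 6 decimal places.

0.006947

The Beta prior is conjugate to a Binomial/Bernoulli likelihood; the update adds successes to α and failures to β.
Posterior: Beta(α+k, β+n−k) = Beta(9.70+8, 5.28+12) = Beta(17.70, 17.28).
Var = αβ/((α+β)²(α+β+1)) = 17.70·17.28/(34.98²·35.98) = 0.006947.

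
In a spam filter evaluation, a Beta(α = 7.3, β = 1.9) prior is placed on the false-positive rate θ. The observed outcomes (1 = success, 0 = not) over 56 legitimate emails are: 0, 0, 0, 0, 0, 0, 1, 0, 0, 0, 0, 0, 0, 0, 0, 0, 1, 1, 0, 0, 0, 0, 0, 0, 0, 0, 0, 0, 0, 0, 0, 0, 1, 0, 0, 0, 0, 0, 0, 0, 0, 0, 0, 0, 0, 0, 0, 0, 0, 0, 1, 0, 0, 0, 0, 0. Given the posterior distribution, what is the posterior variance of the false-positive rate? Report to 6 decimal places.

0.002312

The Beta prior is conjugate to a Binomial/Bernoulli likelihood; the update adds successes to α and failures to β.
Posterior: Beta(α+k, β+n−k) = Beta(7.3+5, 1.9+51) = Beta(12.3, 52.9).
Var = αβ/((α+β)²(α+β+1)) = 12.3·52.9/(65.2²·66.2) = 0.002312.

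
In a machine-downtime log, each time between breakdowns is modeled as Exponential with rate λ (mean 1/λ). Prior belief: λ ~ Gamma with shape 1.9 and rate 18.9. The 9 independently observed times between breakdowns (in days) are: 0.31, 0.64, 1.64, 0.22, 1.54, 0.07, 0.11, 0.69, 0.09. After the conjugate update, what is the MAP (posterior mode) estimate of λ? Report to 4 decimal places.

With a Gamma(shape α, rate β) prior on the exponential rate λ, the posterior after n observations with total T = Σxᵢ is Gamma(α+n, β+T).
Sum of observations T = 5.31 days; n = 9.
Posterior: Gamma(1.9+9, 18.9+5.31) = Gamma(10.9, 24.21).
Mode = (α−1)/β = 0.4089.

0.4089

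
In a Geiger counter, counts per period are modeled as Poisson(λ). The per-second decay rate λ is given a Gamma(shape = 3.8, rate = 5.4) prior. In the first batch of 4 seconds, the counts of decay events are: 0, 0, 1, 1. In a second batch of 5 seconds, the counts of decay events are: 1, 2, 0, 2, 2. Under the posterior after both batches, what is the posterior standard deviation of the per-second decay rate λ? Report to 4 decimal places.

0.2485

With a Gamma(shape α, rate β) prior, the Poisson likelihood is conjugate: the posterior is Gamma(α + ΣXᵢ, β + n).
Batch 1: sum of counts S = 2 over n = 4 seconds.
After batch 1: Gamma(α+S, β+n) = Gamma(3.8+2, 5.4+4) = Gamma(5.8, 9.4).
Batch 2: sum of counts S = 7 over n = 5 seconds.
After batch 2: Gamma(α+S, β+n) = Gamma(5.8+7, 9.4+5) = Gamma(12.8, 14.4).
SD = √α/β = √12.8/14.4 = 0.2485.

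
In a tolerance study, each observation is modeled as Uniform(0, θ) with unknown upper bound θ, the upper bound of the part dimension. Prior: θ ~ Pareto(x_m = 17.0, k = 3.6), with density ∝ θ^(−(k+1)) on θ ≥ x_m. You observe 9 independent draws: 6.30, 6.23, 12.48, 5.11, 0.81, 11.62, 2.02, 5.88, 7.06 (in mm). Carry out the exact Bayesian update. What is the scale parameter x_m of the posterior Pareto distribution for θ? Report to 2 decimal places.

17.00

A Pareto(scale x_m, shape k) prior on the upper bound θ of Uniform(0, θ) is conjugate: posterior is Pareto(max(x_m, max xᵢ), k + n).
Sample maximum = 12.48; prior scale x_m = 17.0 → posterior scale = max = 17.00.
Posterior shape = 3.6 + 9 = 12.6.
Posterior scale x_m = 17.00.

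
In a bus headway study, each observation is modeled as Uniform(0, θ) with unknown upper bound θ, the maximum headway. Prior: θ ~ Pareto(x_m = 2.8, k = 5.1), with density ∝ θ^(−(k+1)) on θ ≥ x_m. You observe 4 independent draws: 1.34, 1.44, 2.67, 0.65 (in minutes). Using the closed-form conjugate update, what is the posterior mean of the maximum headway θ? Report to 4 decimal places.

3.1457

A Pareto(scale x_m, shape k) prior on the upper bound θ of Uniform(0, θ) is conjugate: posterior is Pareto(max(x_m, max xᵢ), k + n).
Sample maximum = 2.67; prior scale x_m = 2.8 → posterior scale = max = 2.80.
Posterior shape = 5.1 + 4 = 9.1.
E[θ|data] = k·x_m/(k−1) = 9.1·2.80/8.1 = 3.1457.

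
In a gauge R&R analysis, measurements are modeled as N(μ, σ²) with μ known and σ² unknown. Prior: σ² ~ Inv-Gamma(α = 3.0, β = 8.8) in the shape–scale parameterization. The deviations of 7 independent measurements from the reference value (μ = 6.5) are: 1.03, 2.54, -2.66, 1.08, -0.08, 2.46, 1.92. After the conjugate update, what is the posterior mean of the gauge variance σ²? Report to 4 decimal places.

3.9181

With known mean μ and an Inverse-Gamma(α, β) prior on σ², the Normal likelihood is conjugate: posterior is Inv-Gamma(α + n/2, β + Σ(xᵢ−μ)²/2).
Σ(xᵢ−μ)² = (1.03)² + (2.54)² + (-2.66)² + (1.08)² + (-0.08)² + (2.46)² + (1.92)² = 25.4989.
Posterior: Inv-Gamma(3.0 + 7/2, 8.8 + 25.4989/2) = Inv-Gamma(6.50, 21.54945).
E[σ²|data] = β/(α−1) = 21.54945/5.50 = 3.9181.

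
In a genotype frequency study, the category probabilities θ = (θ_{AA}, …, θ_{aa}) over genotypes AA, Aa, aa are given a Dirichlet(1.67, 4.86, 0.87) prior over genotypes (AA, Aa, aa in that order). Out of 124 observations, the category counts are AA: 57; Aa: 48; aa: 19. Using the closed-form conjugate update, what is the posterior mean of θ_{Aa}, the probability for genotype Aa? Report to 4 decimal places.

The Dirichlet prior is conjugate to the Multinomial likelihood: each posterior αⱼ = prior αⱼ + observed count nⱼ.
Posterior concentration: (58.67, 52.86, 19.87), total = 131.40.
E[θ_{Aa}|data] = α_{Aa}/Σα = 52.86/131.40 = 0.4023.

0.4023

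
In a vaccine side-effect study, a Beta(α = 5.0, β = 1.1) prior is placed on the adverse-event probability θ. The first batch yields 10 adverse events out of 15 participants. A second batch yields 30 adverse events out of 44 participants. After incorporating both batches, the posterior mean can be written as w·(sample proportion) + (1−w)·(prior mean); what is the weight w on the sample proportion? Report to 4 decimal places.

0.9063

The Beta prior is conjugate to a Binomial/Bernoulli likelihood; the update adds successes to α and failures to β.
Total number of participants: n = 15 + 44 = 59.
Posterior mean = (α₀+k)/(α₀+β₀+n) = [n/(α₀+β₀+n)]·(k/n) + [(α₀+β₀)/(α₀+β₀+n)]·α₀/(α₀+β₀), so only n and the prior enter the weight.
The weight on the data is w = n/(α₀+β₀+n) = 59/(5.0+1.1+59) = 59/65.1 = 0.9063.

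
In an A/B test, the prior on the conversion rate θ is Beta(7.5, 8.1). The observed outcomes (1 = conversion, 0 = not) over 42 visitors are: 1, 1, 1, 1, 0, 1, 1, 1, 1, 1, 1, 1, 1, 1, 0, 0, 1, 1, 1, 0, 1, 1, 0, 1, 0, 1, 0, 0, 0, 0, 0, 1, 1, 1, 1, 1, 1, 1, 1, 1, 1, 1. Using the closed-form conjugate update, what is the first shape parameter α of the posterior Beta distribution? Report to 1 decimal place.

38.5

The Beta prior is conjugate to a Binomial/Bernoulli likelihood; the update adds successes to α and failures to β.
Posterior: Beta(α+k, β+n−k) = Beta(7.5+31, 8.1+11) = Beta(38.5, 19.1).
Posterior α = 38.5.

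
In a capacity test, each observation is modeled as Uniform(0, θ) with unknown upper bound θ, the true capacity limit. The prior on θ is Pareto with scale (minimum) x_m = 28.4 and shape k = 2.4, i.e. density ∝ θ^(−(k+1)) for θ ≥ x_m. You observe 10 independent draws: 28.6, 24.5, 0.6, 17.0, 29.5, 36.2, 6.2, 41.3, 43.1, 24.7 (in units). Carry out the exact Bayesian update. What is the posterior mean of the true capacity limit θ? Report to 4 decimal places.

46.8807

A Pareto(scale x_m, shape k) prior on the upper bound θ of Uniform(0, θ) is conjugate: posterior is Pareto(max(x_m, max xᵢ), k + n).
Sample maximum = 43.1; prior scale x_m = 28.4 → posterior scale = max = 43.1.
Posterior shape = 2.4 + 10 = 12.4.
E[θ|data] = k·x_m/(k−1) = 12.4·43.1/11.4 = 46.8807.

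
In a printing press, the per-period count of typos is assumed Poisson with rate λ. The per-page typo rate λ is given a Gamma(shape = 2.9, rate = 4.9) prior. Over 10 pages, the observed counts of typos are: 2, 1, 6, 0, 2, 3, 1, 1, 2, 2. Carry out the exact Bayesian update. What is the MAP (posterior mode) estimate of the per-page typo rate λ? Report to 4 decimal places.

With a Gamma(shape α, rate β) prior, the Poisson likelihood is conjugate: the posterior is Gamma(α + ΣXᵢ, β + n).
Sum of counts S = 20 over n = 10 pages.
Posterior: Gamma(α+S, β+n) = Gamma(2.9+20, 4.9+10) = Gamma(22.9, 14.9).
Mode of Gamma(α,β) for α≥1 is (α−1)/β = 21.9/14.9 = 1.4698.

1.4698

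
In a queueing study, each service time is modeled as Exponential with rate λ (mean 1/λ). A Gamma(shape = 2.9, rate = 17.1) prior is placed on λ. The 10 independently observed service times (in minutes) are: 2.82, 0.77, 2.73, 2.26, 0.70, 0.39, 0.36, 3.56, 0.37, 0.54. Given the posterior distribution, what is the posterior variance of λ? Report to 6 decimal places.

0.012919

With a Gamma(shape α, rate β) prior on the exponential rate λ, the posterior after n observations with total T = Σxᵢ is Gamma(α+n, β+T).
Sum of observations T = 14.50 minutes; n = 10.
Posterior: Gamma(2.9+10, 17.1+14.50) = Gamma(12.9, 31.60).
Var = α/β² = 0.012919.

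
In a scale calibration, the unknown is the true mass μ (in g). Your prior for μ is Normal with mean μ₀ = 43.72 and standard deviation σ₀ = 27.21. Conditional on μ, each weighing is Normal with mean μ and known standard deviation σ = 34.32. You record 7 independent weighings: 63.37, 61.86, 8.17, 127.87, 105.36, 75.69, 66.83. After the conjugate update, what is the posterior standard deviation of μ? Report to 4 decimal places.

11.7092

For Normal data with known variance σ², a Normal(μ₀, σ₀²) prior on μ is conjugate. Posterior precision = 1/σ₀² + n/σ²; posterior mean is the precision-weighted average of μ₀ and x̄.
σ₀² = 27.21² = 740.3841, σ² = 34.32² = 1177.8624; σ² + n·σ₀² = 1177.8624 + 7·740.3841 = 6360.5511.
Posterior precision = 1/σ₀² + n/σ² = 1/740.3841 + 7/1177.8624 = (σ² + n·σ₀²)/(σ₀²σ²) = 6360.5511/(740.3841·1177.8624); posterior variance σₙ² = σ₀²σ²/(σ² + n·σ₀²) = 740.3841·1177.8624/6360.5511 = 137.106137.
Posterior SD = √σₙ² = √(740.3841·1177.8624/6360.5511) = 11.7092.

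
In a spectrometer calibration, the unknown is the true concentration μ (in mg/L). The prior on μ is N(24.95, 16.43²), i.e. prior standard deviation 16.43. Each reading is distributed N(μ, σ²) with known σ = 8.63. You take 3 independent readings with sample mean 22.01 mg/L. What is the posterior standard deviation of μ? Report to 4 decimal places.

4.7681

For Normal data with known variance σ², a Normal(μ₀, σ₀²) prior on μ is conjugate. Posterior precision = 1/σ₀² + n/σ²; posterior mean is the precision-weighted average of μ₀ and x̄.
σ₀² = 16.43² = 269.9449, σ² = 8.63² = 74.4769; σ² + n·σ₀² = 74.4769 + 3·269.9449 = 884.3116.
Posterior precision = 1/σ₀² + n/σ² = 1/269.9449 + 3/74.4769 = (σ² + n·σ₀²)/(σ₀²σ²) = 884.3116/(269.9449·74.4769); posterior variance σₙ² = σ₀²σ²/(σ² + n·σ₀²) = 269.9449·74.4769/884.3116 = 22.734814.
Posterior SD = √σₙ² = √(269.9449·74.4769/884.3116) = 4.7681.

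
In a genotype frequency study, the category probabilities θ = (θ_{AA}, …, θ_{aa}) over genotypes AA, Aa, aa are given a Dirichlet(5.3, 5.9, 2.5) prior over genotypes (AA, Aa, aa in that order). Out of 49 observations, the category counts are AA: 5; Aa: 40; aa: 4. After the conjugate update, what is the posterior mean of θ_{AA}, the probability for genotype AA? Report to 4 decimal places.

The Dirichlet prior is conjugate to the Multinomial likelihood: each posterior αⱼ = prior αⱼ + observed count nⱼ.
Posterior concentration: (10.3, 45.9, 6.5), total = 62.7.
E[θ_{AA}|data] = α_{AA}/Σα = 10.3/62.7 = 0.1643.

0.1643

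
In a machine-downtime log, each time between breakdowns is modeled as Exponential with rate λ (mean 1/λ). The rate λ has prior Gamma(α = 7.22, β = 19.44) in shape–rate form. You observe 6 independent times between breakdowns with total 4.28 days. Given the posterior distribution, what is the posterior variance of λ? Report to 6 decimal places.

0.023496

With a Gamma(shape α, rate β) prior on the exponential rate λ, the posterior after n observations with total T = Σxᵢ is Gamma(α+n, β+T).
Posterior: Gamma(7.22+6, 19.44+4.28) = Gamma(13.22, 23.72).
Var = α/β² = 0.023496.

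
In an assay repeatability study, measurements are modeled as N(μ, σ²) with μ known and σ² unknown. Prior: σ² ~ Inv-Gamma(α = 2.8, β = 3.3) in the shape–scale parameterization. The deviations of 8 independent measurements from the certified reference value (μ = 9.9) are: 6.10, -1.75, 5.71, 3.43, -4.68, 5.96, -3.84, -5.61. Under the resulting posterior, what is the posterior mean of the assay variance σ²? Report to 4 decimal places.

16.8003

With known mean μ and an Inverse-Gamma(α, β) prior on σ², the Normal likelihood is conjugate: posterior is Inv-Gamma(α + n/2, β + Σ(xᵢ−μ)²/2).
Σ(xᵢ−μ)² = (6.10)² + (-1.75)² + (5.71)² + (3.43)² + (-4.68)² + (5.96)² + (-3.84)² + (-5.61)² = 188.2832.
Posterior: Inv-Gamma(2.8 + 8/2, 3.3 + 188.2832/2) = Inv-Gamma(6.80, 97.44160).
E[σ²|data] = β/(α−1) = 97.44160/5.80 = 16.8003.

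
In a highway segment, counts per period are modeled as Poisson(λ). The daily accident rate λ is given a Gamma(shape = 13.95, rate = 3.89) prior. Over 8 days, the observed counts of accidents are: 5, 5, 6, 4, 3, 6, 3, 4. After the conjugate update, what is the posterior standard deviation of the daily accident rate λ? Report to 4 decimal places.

0.5944

With a Gamma(shape α, rate β) prior, the Poisson likelihood is conjugate: the posterior is Gamma(α + ΣXᵢ, β + n).
Sum of counts S = 36 over n = 8 days.
Posterior: Gamma(α+S, β+n) = Gamma(13.95+36, 3.89+8) = Gamma(49.95, 11.89).
SD = √α/β = √49.95/11.89 = 0.5944.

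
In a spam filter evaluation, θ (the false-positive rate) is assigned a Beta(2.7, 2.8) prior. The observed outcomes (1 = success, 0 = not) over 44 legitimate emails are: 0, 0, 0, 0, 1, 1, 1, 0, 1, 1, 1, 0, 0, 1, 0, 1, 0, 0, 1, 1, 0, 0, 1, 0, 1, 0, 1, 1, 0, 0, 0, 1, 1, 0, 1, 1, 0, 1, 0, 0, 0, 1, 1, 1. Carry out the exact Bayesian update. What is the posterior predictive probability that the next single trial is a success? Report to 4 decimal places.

The Beta prior is conjugate to a Binomial/Bernoulli likelihood; the update adds successes to α and failures to β.
Posterior: Beta(α+k, β+n−k) = Beta(2.7+22, 2.8+22) = Beta(24.7, 24.8).
For a single future Bernoulli trial, P(success | data) = α/(α+β) = 0.4990.

0.4990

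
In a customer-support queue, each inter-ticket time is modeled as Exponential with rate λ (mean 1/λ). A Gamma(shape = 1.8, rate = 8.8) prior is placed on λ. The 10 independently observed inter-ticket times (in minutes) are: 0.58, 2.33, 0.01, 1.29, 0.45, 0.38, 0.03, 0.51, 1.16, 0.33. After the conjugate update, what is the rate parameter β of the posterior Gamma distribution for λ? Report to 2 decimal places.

With a Gamma(shape α, rate β) prior on the exponential rate λ, the posterior after n observations with total T = Σxᵢ is Gamma(α+n, β+T).
Sum of observations T = 7.07 minutes; n = 10.
Posterior: Gamma(1.8+10, 8.8+7.07) = Gamma(11.8, 15.87).
Posterior β = 15.87.

15.87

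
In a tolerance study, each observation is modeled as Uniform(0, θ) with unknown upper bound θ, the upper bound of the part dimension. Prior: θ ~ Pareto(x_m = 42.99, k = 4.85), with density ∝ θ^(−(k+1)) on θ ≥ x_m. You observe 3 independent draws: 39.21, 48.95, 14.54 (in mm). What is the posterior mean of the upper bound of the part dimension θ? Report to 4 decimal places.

A Pareto(scale x_m, shape k) prior on the upper bound θ of Uniform(0, θ) is conjugate: posterior is Pareto(max(x_m, max xᵢ), k + n).
Sample maximum = 48.95; prior scale x_m = 42.99 → posterior scale = max = 48.95.
Posterior shape = 4.85 + 3 = 7.85.
E[θ|data] = k·x_m/(k−1) = 7.85·48.95/6.85 = 56.0960.

56.0960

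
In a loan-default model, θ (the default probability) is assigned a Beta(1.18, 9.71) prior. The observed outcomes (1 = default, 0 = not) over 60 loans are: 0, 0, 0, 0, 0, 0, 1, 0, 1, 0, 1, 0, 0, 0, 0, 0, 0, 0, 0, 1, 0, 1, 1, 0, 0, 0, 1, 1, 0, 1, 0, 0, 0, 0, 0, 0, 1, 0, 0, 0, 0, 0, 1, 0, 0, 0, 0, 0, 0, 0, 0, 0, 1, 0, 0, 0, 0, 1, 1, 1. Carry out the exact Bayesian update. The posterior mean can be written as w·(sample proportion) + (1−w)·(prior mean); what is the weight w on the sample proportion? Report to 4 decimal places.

0.8464

The Beta prior is conjugate to a Binomial/Bernoulli likelihood; the update adds successes to α and failures to β.
Posterior mean = (α₀+k)/(α₀+β₀+n) = [n/(α₀+β₀+n)]·(k/n) + [(α₀+β₀)/(α₀+β₀+n)]·α₀/(α₀+β₀), so only n and the prior enter the weight.
The weight on the data is w = n/(α₀+β₀+n) = 60/(1.18+9.71+60) = 60/70.89 = 0.8464.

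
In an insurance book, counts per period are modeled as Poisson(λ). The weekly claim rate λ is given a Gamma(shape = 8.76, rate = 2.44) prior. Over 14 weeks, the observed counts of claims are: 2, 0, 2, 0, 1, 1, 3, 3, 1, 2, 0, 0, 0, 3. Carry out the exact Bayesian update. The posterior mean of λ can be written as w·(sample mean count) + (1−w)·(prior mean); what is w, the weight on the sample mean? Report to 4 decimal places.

With a Gamma(shape α, rate β) prior, the Poisson likelihood is conjugate: the posterior is Gamma(α + ΣXᵢ, β + n).
Posterior mean = (α₀+S)/(β₀+n) = [n/(β₀+n)]·(S/n) + [β₀/(β₀+n)]·(α₀/β₀), so only n and β₀ enter the weight.
Weight on data w = n/(β₀+n) = 14/(2.44+14) = 14/16.44 = 0.8516.

0.8516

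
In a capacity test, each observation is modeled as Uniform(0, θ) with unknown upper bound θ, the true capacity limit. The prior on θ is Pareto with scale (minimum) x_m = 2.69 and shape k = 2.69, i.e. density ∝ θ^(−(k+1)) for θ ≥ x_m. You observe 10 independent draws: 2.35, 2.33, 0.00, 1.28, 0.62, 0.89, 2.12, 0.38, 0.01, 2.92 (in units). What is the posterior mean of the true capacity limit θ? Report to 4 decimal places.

A Pareto(scale x_m, shape k) prior on the upper bound θ of Uniform(0, θ) is conjugate: posterior is Pareto(max(x_m, max xᵢ), k + n).
Sample maximum = 2.92; prior scale x_m = 2.69 → posterior scale = max = 2.92.
Posterior shape = 2.69 + 10 = 12.69.
E[θ|data] = k·x_m/(k−1) = 12.69·2.92/11.69 = 3.1698.

3.1698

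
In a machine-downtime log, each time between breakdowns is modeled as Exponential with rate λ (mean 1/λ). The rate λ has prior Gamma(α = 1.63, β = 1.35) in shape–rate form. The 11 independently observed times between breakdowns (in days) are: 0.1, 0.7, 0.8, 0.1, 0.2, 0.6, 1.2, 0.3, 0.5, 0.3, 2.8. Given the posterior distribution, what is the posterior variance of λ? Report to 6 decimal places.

With a Gamma(shape α, rate β) prior on the exponential rate λ, the posterior after n observations with total T = Σxᵢ is Gamma(α+n, β+T).
Sum of observations T = 7.6 days; n = 11.
Posterior: Gamma(1.63+11, 1.35+7.6) = Gamma(12.63, 8.95).
Var = α/β² = 0.157673.

0.157673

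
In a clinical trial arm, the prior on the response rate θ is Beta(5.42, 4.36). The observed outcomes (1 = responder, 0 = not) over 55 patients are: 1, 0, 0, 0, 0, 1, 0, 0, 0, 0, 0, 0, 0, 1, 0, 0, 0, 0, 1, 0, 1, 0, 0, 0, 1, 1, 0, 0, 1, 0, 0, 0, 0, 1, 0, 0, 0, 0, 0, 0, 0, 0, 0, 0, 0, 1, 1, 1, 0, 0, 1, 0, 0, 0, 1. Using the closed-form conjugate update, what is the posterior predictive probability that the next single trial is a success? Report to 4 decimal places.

0.2998

The Beta prior is conjugate to a Binomial/Bernoulli likelihood; the update adds successes to α and failures to β.
Posterior: Beta(α+k, β+n−k) = Beta(5.42+14, 4.36+41) = Beta(19.42, 45.36).
For a single future Bernoulli trial, P(success | data) = α/(α+β) = 0.2998.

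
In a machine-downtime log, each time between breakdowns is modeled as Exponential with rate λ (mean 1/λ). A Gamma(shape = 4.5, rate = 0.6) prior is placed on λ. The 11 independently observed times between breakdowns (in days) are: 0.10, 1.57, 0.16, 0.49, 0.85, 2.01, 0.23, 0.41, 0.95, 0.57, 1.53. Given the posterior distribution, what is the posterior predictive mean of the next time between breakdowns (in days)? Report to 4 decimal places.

0.6531

With a Gamma(shape α, rate β) prior on the exponential rate λ, the posterior after n observations with total T = Σxᵢ is Gamma(α+n, β+T).
Sum of observations T = 8.87 days; n = 11.
Posterior: Gamma(4.5+11, 0.6+8.87) = Gamma(15.5, 9.47).
The predictive distribution for the next observation is Lomax; its mean is β/(α−1) = 9.47/14.5 = 0.6531.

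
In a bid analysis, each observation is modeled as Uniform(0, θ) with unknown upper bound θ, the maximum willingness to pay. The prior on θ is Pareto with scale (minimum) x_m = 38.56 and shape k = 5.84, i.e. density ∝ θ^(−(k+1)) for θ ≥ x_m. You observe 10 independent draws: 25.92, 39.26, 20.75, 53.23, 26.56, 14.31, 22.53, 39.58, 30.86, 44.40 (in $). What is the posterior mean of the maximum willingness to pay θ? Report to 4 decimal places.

A Pareto(scale x_m, shape k) prior on the upper bound θ of Uniform(0, θ) is conjugate: posterior is Pareto(max(x_m, max xᵢ), k + n).
Sample maximum = 53.23; prior scale x_m = 38.56 → posterior scale = max = 53.23.
Posterior shape = 5.84 + 10 = 15.84.
E[θ|data] = k·x_m/(k−1) = 15.84·53.23/14.84 = 56.8169.

56.8169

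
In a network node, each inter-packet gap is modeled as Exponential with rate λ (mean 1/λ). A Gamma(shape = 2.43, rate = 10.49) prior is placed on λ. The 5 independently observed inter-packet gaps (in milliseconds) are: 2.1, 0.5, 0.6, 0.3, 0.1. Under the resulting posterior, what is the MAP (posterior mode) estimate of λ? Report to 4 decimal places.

With a Gamma(shape α, rate β) prior on the exponential rate λ, the posterior after n observations with total T = Σxᵢ is Gamma(α+n, β+T).
Sum of observations T = 3.6 milliseconds; n = 5.
Posterior: Gamma(2.43+5, 10.49+3.6) = Gamma(7.43, 14.09).
Mode = (α−1)/β = 0.4564.

0.4564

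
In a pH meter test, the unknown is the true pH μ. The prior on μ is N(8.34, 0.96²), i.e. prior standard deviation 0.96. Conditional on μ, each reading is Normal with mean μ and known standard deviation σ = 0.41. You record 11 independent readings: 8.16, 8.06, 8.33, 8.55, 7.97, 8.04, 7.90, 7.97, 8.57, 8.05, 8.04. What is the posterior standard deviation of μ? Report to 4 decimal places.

For Normal data with known variance σ², a Normal(μ₀, σ₀²) prior on μ is conjugate. Posterior precision = 1/σ₀² + n/σ²; posterior mean is the precision-weighted average of μ₀ and x̄.
σ₀² = 0.96² = 0.9216, σ² = 0.41² = 0.1681; σ² + n·σ₀² = 0.1681 + 11·0.9216 = 10.3057.
Posterior precision = 1/σ₀² + n/σ² = 1/0.9216 + 11/0.1681 = (σ² + n·σ₀²)/(σ₀²σ²) = 10.3057/(0.9216·0.1681); posterior variance σₙ² = σ₀²σ²/(σ² + n·σ₀²) = 0.9216·0.1681/10.3057 = 0.015033.
Posterior SD = √σₙ² = √(0.9216·0.1681/10.3057) = 0.1226.

0.1226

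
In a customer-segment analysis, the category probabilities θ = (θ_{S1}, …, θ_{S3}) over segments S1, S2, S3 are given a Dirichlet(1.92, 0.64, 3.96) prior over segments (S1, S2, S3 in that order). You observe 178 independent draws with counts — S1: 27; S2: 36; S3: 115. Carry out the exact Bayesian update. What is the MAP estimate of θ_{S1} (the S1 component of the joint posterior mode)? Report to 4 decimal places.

The Dirichlet prior is conjugate to the Multinomial likelihood: each posterior αⱼ = prior αⱼ + observed count nⱼ.
Posterior concentration: (28.92, 36.64, 118.96), total = 184.52.
Joint mode component: (α_{S1}−1)/(Σα−K) = 27.92/181.52 = 0.1538.

0.1538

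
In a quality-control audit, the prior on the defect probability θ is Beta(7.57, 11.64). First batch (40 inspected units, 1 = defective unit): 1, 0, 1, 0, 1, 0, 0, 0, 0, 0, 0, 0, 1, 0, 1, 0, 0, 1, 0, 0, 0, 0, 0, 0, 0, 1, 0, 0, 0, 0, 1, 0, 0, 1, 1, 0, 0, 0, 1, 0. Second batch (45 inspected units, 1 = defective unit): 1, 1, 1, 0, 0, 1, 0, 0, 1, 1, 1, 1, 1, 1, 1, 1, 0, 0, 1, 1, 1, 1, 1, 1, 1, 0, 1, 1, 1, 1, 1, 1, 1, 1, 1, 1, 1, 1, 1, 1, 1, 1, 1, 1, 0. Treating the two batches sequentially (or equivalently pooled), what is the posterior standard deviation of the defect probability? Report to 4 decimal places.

The Beta prior is conjugate to a Binomial/Bernoulli likelihood; the update adds successes to α and failures to β.
After batch 1: Beta(7.57+11, 11.64+29) = Beta(18.57, 40.64).
After batch 2: Beta(18.57+37, 40.64+8) = Beta(55.57, 48.64).
Var = αβ/((α+β)²(α+β+1)) = 55.57·48.64/(104.21²·105.21) = 0.00236569; SD = √0.00236569 = 0.0486.

0.0486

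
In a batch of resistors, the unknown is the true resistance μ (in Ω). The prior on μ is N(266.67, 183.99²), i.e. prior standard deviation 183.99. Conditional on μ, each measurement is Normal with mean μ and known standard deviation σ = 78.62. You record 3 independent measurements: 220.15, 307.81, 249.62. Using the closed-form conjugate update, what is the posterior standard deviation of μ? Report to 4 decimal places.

44.0700

For Normal data with known variance σ², a Normal(μ₀, σ₀²) prior on μ is conjugate. Posterior precision = 1/σ₀² + n/σ²; posterior mean is the precision-weighted average of μ₀ and x̄.
σ₀² = 183.99² = 33852.3201, σ² = 78.62² = 6181.1044; σ² + n·σ₀² = 6181.1044 + 3·33852.3201 = 107738.0647.
Posterior precision = 1/σ₀² + n/σ² = 1/33852.3201 + 3/6181.1044 = (σ² + n·σ₀²)/(σ₀²σ²) = 107738.0647/(33852.3201·6181.1044); posterior variance σₙ² = σ₀²σ²/(σ² + n·σ₀²) = 33852.3201·6181.1044/107738.0647 = 1942.161531.
Posterior SD = √σₙ² = √(33852.3201·6181.1044/107738.0647) = 44.0700.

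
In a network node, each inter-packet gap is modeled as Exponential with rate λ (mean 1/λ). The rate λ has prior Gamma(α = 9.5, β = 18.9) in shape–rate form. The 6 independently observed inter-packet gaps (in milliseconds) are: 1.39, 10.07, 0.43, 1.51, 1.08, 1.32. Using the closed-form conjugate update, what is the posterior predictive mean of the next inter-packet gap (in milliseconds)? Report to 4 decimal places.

With a Gamma(shape α, rate β) prior on the exponential rate λ, the posterior after n observations with total T = Σxᵢ is Gamma(α+n, β+T).
Sum of observations T = 15.80 milliseconds; n = 6.
Posterior: Gamma(9.5+6, 18.9+15.80) = Gamma(15.5, 34.70).
The predictive distribution for the next observation is Lomax; its mean is β/(α−1) = 34.70/14.5 = 2.3931.

2.3931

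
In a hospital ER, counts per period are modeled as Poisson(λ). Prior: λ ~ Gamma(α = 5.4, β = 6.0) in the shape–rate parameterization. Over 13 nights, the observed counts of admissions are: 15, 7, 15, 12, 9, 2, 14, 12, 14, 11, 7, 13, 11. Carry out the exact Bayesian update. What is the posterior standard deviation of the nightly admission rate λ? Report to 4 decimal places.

0.6390

With a Gamma(shape α, rate β) prior, the Poisson likelihood is conjugate: the posterior is Gamma(α + ΣXᵢ, β + n).
Sum of counts S = 142 over n = 13 nights.
Posterior: Gamma(α+S, β+n) = Gamma(5.4+142, 6.0+13) = Gamma(147.4, 19.0).
SD = √α/β = √147.4/19.0 = 0.6390.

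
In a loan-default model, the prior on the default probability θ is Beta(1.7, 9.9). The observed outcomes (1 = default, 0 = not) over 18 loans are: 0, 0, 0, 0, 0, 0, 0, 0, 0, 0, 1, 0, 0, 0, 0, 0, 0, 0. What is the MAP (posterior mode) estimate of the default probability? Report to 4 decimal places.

0.0616

The Beta prior is conjugate to a Binomial/Bernoulli likelihood; the update adds successes to α and failures to β.
Posterior: Beta(α+k, β+n−k) = Beta(1.7+1, 9.9+17) = Beta(2.7, 26.9).
Mode of Beta(a,b) for a,b>1 is (a−1)/(a+b−2) = 1.7/27.6 = 0.0616.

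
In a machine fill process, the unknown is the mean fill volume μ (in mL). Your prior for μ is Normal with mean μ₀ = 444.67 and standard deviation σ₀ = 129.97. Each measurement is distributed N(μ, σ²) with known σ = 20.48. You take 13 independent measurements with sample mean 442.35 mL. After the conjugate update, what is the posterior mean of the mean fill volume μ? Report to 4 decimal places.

For Normal data with known variance σ², a Normal(μ₀, σ₀²) prior on μ is conjugate. Posterior precision = 1/σ₀² + n/σ²; posterior mean is the precision-weighted average of μ₀ and x̄.
n·x̄ = 13·442.35 = 5750.55.
σ₀² = 129.97² = 16892.2009, σ² = 20.48² = 419.4304; σ² + n·σ₀² = 419.4304 + 13·16892.2009 = 220018.0421.
Posterior mean = (μ₀/σ₀² + n·x̄/σ²)/(1/σ₀² + n/σ²) = (σ²·μ₀ + σ₀²·n·x̄)/(σ² + n·σ₀²) = (419.4304·444.67 + 16892.2009·5750.55)/220018.0421 = 97325954.001463/220018.0421 = 442.3544.

442.3544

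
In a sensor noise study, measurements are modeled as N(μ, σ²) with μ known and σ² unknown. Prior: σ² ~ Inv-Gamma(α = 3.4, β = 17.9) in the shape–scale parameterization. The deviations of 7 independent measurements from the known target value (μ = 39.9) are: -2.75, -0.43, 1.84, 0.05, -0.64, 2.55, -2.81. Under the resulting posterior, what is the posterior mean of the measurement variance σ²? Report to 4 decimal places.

With known mean μ and an Inverse-Gamma(α, β) prior on σ², the Normal likelihood is conjugate: posterior is Inv-Gamma(α + n/2, β + Σ(xᵢ−μ)²/2).
Σ(xᵢ−μ)² = (-2.75)² + (-0.43)² + (1.84)² + (0.05)² + (-0.64)² + (2.55)² + (-2.81)² = 25.9437.
Posterior: Inv-Gamma(3.4 + 7/2, 17.9 + 25.9437/2) = Inv-Gamma(6.90, 30.87185).
E[σ²|data] = β/(α−1) = 30.87185/5.90 = 5.2325.

5.2325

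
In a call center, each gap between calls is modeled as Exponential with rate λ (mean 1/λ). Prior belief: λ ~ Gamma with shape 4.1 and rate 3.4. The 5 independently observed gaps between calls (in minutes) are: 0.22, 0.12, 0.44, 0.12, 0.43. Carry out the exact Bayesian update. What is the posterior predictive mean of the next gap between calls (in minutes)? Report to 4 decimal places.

With a Gamma(shape α, rate β) prior on the exponential rate λ, the posterior after n observations with total T = Σxᵢ is Gamma(α+n, β+T).
Sum of observations T = 1.33 minutes; n = 5.
Posterior: Gamma(4.1+5, 3.4+1.33) = Gamma(9.1, 4.73).
The predictive distribution for the next observation is Lomax; its mean is β/(α−1) = 4.73/8.1 = 0.5840.

0.5840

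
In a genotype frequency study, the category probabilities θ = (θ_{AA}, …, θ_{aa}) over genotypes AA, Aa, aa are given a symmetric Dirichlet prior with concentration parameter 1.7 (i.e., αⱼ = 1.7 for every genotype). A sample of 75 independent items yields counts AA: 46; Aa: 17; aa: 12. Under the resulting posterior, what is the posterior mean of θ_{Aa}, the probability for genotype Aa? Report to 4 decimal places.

0.2335

The Dirichlet prior is conjugate to the Multinomial likelihood: each posterior αⱼ = prior αⱼ + observed count nⱼ.
Posterior concentration: (47.7, 18.7, 13.7), total = 80.1.
E[θ_{Aa}|data] = α_{Aa}/Σα = 18.7/80.1 = 0.2335.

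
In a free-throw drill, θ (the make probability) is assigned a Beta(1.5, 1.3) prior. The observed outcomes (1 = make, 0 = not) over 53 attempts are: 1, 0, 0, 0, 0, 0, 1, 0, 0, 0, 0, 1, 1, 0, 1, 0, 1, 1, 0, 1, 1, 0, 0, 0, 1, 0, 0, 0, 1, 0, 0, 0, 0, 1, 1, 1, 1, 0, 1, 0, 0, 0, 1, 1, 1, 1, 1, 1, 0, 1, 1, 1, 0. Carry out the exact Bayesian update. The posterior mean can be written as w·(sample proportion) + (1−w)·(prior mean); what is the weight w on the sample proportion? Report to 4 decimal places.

0.9498

The Beta prior is conjugate to a Binomial/Bernoulli likelihood; the update adds successes to α and failures to β.
Posterior mean = (α₀+k)/(α₀+β₀+n) = [n/(α₀+β₀+n)]·(k/n) + [(α₀+β₀)/(α₀+β₀+n)]·α₀/(α₀+β₀), so only n and the prior enter the weight.
The weight on the data is w = n/(α₀+β₀+n) = 53/(1.5+1.3+53) = 53/55.8 = 0.9498.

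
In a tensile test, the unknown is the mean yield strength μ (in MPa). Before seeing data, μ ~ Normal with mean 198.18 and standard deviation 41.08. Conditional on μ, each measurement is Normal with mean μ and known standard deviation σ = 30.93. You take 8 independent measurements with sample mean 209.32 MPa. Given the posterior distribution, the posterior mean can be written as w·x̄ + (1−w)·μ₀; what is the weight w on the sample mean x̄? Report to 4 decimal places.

For Normal data with known variance σ², a Normal(μ₀, σ₀²) prior on μ is conjugate. Posterior precision = 1/σ₀² + n/σ²; posterior mean is the precision-weighted average of μ₀ and x̄.
σ₀² = 41.08² = 1687.5664, σ² = 30.93² = 956.6649. Prior precision 1/σ₀² = 1/1687.5664; data precision n/σ² = 8/956.6649.
w = (n/σ²)/(1/σ₀² + n/σ²) = n·σ₀²/(σ² + n·σ₀²) = 8·1687.5664/(956.6649 + 8·1687.5664) = 13500.5312/14457.1961 = 0.9338.

0.9338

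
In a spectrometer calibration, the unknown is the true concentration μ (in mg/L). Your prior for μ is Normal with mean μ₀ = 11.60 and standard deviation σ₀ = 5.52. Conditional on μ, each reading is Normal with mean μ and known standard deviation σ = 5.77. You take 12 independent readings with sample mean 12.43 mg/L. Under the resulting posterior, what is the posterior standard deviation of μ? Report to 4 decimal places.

1.5946

For Normal data with known variance σ², a Normal(μ₀, σ₀²) prior on μ is conjugate. Posterior precision = 1/σ₀² + n/σ²; posterior mean is the precision-weighted average of μ₀ and x̄.
σ₀² = 5.52² = 30.4704, σ² = 5.77² = 33.2929; σ² + n·σ₀² = 33.2929 + 12·30.4704 = 398.9377.
Posterior precision = 1/σ₀² + n/σ² = 1/30.4704 + 12/33.2929 = (σ² + n·σ₀²)/(σ₀²σ²) = 398.9377/(30.4704·33.2929); posterior variance σₙ² = σ₀²σ²/(σ² + n·σ₀²) = 30.4704·33.2929/398.9377 = 2.542873.
Posterior SD = √σₙ² = √(30.4704·33.2929/398.9377) = 1.5946.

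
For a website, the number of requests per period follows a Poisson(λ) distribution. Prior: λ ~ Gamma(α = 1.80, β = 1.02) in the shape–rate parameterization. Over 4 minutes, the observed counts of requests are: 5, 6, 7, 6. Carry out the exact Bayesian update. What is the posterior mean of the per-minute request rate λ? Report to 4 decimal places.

With a Gamma(shape α, rate β) prior, the Poisson likelihood is conjugate: the posterior is Gamma(α + ΣXᵢ, β + n).
Sum of counts S = 24 over n = 4 minutes.
Posterior: Gamma(α+S, β+n) = Gamma(1.80+24, 1.02+4) = Gamma(25.80, 5.02).
Posterior mean = α/β = 25.80/5.02 = 5.1394.

5.1394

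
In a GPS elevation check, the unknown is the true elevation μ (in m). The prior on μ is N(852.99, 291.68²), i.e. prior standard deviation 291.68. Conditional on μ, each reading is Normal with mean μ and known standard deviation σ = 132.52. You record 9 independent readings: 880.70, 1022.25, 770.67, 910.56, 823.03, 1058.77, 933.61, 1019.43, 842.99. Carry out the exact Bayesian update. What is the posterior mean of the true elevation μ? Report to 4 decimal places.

916.5435

For Normal data with known variance σ², a Normal(μ₀, σ₀²) prior on μ is conjugate. Posterior precision = 1/σ₀² + n/σ²; posterior mean is the precision-weighted average of μ₀ and x̄.
Σxᵢ = 880.70 + 1022.25 + 770.67 + 910.56 + 823.03 + 1058.77 + 933.61 + 1019.43 + 842.99 = 8262.01, so n·x̄ = 8262.01.
σ₀² = 291.68² = 85077.2224, σ² = 132.52² = 17561.5504; σ² + n·σ₀² = 17561.5504 + 9·85077.2224 = 783256.552.
Posterior mean = (μ₀/σ₀² + n·x̄/σ²)/(1/σ₀² + n/σ²) = (σ²·μ₀ + σ₀²·n·x̄)/(σ² + n·σ₀²) = (17561.5504·852.99 + 85077.2224·8262.01)/783256.552 = 717888689.11672/783256.552 = 916.5435.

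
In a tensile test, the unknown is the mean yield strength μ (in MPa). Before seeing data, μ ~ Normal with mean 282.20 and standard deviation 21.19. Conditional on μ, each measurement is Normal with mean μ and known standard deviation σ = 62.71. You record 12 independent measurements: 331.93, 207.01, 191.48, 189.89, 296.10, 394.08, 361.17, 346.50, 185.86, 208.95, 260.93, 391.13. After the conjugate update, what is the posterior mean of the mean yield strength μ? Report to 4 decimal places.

281.1705

For Normal data with known variance σ², a Normal(μ₀, σ₀²) prior on μ is conjugate. Posterior precision = 1/σ₀² + n/σ²; posterior mean is the precision-weighted average of μ₀ and x̄.
Σxᵢ = 331.93 + 207.01 + 191.48 + 189.89 + 296.10 + 394.08 + 361.17 + 346.50 + 185.86 + 208.95 + 260.93 + 391.13 = 3365.03, so n·x̄ = 3365.03.
σ₀² = 21.19² = 449.0161, σ² = 62.71² = 3932.5441; σ² + n·σ₀² = 3932.5441 + 12·449.0161 = 9320.7373.
Posterior mean = (μ₀/σ₀² + n·x̄/σ²)/(1/σ₀² + n/σ²) = (σ²·μ₀ + σ₀²·n·x̄)/(σ² + n·σ₀²) = (3932.5441·282.20 + 449.0161·3365.03)/9320.7373 = 2620716.592003/9320.7373 = 281.1705.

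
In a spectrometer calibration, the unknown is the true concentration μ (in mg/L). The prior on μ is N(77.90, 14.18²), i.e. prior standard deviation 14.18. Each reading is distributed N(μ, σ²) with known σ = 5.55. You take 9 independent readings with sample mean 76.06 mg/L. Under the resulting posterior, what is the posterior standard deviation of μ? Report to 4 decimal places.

For Normal data with known variance σ², a Normal(μ₀, σ₀²) prior on μ is conjugate. Posterior precision = 1/σ₀² + n/σ²; posterior mean is the precision-weighted average of μ₀ and x̄.
σ₀² = 14.18² = 201.0724, σ² = 5.55² = 30.8025; σ² + n·σ₀² = 30.8025 + 9·201.0724 = 1840.4541.
Posterior precision = 1/σ₀² + n/σ² = 1/201.0724 + 9/30.8025 = (σ² + n·σ₀²)/(σ₀²σ²) = 1840.4541/(201.0724·30.8025); posterior variance σₙ² = σ₀²σ²/(σ² + n·σ₀²) = 201.0724·30.8025/1840.4541 = 3.365220.
Posterior SD = √σₙ² = √(201.0724·30.8025/1840.4541) = 1.8345.

1.8345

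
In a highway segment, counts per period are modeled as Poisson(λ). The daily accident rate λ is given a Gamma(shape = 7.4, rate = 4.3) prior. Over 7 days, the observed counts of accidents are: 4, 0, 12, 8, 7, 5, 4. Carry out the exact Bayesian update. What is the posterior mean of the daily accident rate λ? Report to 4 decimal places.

4.1947

With a Gamma(shape α, rate β) prior, the Poisson likelihood is conjugate: the posterior is Gamma(α + ΣXᵢ, β + n).
Sum of counts S = 40 over n = 7 days.
Posterior: Gamma(α+S, β+n) = Gamma(7.4+40, 4.3+7) = Gamma(47.4, 11.3).
Posterior mean = α/β = 47.4/11.3 = 4.1947.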